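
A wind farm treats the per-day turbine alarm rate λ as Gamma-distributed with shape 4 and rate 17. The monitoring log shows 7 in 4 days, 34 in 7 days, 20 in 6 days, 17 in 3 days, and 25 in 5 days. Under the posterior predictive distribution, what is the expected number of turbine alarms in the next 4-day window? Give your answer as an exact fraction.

214/21

Total count: 7 + 34 + 20 + 17 + 25 = 103.
Total exposure: 4 + 7 + 6 + 3 + 5 = 25 days.
Gamma(α, β) with Poisson data over total exposure Σt gives posterior Gamma(α+Σx, β+Σt) = Gamma(107, 42).
Predictive mean over a 4-day window = T·E[λ|data] = 4·107/42 = 214/21.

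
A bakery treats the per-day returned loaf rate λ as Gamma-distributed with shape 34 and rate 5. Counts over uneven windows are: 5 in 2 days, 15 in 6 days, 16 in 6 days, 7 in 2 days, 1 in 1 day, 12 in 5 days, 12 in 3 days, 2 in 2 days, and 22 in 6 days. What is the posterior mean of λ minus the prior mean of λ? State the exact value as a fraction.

-331/95

Total count: 5 + 15 + 16 + 7 + 1 + 12 + 12 + 2 + 22 = 92.
Total exposure: 2 + 6 + 6 + 2 + 1 + 5 + 3 + 2 + 6 = 33 days.
Posterior: α' = 34 + 92 = 126, β' = 5 + 33 = 38.
Posterior mean = 126/38 = 63/19; prior mean = 34/5 = 34/5. Difference = 63/19 − 34/5 = -331/95.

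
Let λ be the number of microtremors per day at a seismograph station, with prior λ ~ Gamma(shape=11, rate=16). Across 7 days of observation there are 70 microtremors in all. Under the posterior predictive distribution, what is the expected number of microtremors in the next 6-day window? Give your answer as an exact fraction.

Total count 70 over total exposure 7 days.
By Gamma–Poisson conjugacy, the posterior is Gamma(α + Σx, β + Σt) = Gamma(11 + 70, 16 + 7) = Gamma(81, 23).
Predictive mean over a 6-day window = T·E[λ|data] = 6·81/23 = 486/23.

486/23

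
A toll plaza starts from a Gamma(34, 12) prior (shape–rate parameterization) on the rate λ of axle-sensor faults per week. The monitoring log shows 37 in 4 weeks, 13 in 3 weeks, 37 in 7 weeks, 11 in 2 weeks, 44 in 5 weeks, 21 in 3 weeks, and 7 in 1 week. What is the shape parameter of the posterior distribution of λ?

Total count: 37 + 13 + 37 + 11 + 44 + 21 + 7 = 170.
Total exposure: 4 + 3 + 7 + 2 + 5 + 3 + 1 = 25 weeks.
Gamma(α, β) with Poisson data over total exposure Σt gives posterior Gamma(α+Σx, β+Σt) = Gamma(204, 37).

204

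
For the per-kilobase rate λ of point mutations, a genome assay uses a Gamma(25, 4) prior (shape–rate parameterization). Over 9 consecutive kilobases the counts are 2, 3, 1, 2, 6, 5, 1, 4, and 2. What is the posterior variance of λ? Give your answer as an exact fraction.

51/169

Total count: 2 + 3 + 1 + 2 + 6 + 5 + 1 + 4 + 2 = 26.
Total exposure: 9 kilobases.
The Gamma prior is conjugate for the Poisson rate, so λ | data ~ Gamma(25+26, 4+9) = Gamma(51, 13).
Posterior variance = α'/β'² = 51/169.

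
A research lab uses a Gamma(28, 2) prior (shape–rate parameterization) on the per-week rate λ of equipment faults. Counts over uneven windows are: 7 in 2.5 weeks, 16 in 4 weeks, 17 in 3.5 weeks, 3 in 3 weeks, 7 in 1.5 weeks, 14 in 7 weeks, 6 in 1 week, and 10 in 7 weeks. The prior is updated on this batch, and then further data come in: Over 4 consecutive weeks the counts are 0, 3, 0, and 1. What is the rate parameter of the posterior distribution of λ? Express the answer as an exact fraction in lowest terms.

71/2

Total count: 7 + 16 + 17 + 3 + 7 + 14 + 6 + 10 = 80.
Total exposure: 2.5 + 4 + 3.5 + 3 + 1.5 + 7 + 1 + 7 = 29.5 weeks.
After the first batch: Gamma(28 + 80, 2 + 29.5) = Gamma(108, 63/2).
Total count: 0 + 3 + 0 + 1 = 4.
Total exposure: 4 weeks.
After the second batch: Gamma(108 + 4, 63/2 + 4) = Gamma(112, 71/2).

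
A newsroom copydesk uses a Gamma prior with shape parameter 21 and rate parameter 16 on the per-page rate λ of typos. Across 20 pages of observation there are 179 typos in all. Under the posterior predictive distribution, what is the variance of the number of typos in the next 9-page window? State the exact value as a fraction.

125/2

Total count 179 over total exposure 20 pages.
Conjugate update: add total count to the shape and total exposure to the rate, giving Gamma(200, 36).
The posterior predictive for a window of length T is Negative Binomial with variance T·α'·(β'+T)/β'² = 9·200·45/1296 = 125/2.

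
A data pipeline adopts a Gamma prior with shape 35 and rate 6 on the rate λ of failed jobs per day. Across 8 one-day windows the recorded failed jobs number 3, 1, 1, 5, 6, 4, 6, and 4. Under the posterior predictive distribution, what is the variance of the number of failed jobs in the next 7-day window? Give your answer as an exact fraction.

195/4

Total count: 3 + 1 + 1 + 5 + 6 + 4 + 6 + 4 = 30.
Total exposure: 8 days.
The Gamma prior is conjugate for the Poisson rate, so λ | data ~ Gamma(35+30, 6+8) = Gamma(65, 14).
The posterior predictive for a window of length T is Negative Binomial with variance T·α'·(β'+T)/β'² = 7·65·21/196 = 195/4.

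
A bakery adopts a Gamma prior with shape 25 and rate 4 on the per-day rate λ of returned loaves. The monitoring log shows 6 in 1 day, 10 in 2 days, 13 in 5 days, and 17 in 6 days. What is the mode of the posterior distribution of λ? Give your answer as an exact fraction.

35/9

Total count: 6 + 10 + 13 + 17 = 46.
Total exposure: 1 + 2 + 5 + 6 = 14 days.
The Gamma prior is conjugate for the Poisson rate, so λ | data ~ Gamma(25+46, 4+14) = Gamma(71, 18).
Posterior mode = (α'−1)/β' = 70/18 = 35/9.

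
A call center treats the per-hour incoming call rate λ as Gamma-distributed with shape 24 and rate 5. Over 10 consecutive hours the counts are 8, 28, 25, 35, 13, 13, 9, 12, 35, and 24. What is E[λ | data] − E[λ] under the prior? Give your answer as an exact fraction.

154/15

Total count: 8 + 28 + 25 + 35 + 13 + 13 + 9 + 12 + 35 + 24 = 202.
Total exposure: 10 hours.
Posterior: α' = 24 + 202 = 226, β' = 5 + 10 = 15.
Posterior mean = 226/15 = 226/15; prior mean = 24/5 = 24/5. Difference = 226/15 − 24/5 = 154/15.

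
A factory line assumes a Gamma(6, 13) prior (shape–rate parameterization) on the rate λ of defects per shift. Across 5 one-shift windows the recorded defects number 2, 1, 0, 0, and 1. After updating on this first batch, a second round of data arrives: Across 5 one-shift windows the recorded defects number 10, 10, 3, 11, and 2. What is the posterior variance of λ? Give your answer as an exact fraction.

Total count: 2 + 1 + 0 + 0 + 1 = 4.
Total exposure: 5 shifts.
After the first batch: Gamma(6 + 4, 13 + 5) = Gamma(10, 18).
Total count: 10 + 10 + 3 + 11 + 2 = 36.
Total exposure: 5 shifts.
After the second batch: Gamma(10 + 36, 18 + 5) = Gamma(46, 23).
Posterior variance = α'/β'² = 46/529 = 2/23.

2/23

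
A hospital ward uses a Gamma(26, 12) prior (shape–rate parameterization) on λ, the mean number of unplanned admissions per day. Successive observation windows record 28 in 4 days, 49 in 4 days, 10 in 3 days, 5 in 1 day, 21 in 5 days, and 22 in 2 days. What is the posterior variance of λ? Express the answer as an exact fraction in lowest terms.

161/961

Total count: 28 + 49 + 10 + 5 + 21 + 22 = 135.
Total exposure: 4 + 4 + 3 + 1 + 5 + 2 = 19 days.
The Gamma prior is conjugate for the Poisson rate, so λ | data ~ Gamma(26+135, 12+19) = Gamma(161, 31).
Posterior variance = α'/β'² = 161/961.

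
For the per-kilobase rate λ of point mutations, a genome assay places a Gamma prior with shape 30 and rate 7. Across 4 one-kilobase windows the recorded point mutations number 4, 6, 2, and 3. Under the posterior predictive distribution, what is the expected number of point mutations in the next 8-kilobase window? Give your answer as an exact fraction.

360/11

Total count: 4 + 6 + 2 + 3 = 15.
Total exposure: 4 kilobases.
Gamma(α, β) with Poisson data over total exposure Σt gives posterior Gamma(α+Σx, β+Σt) = Gamma(45, 11).
Predictive mean over an 8-kilobase window = T·E[λ|data] = 8·45/11 = 360/11.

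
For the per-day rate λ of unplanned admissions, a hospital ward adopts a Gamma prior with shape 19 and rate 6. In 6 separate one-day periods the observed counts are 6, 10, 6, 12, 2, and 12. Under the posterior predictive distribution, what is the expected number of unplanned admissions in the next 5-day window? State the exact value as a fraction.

335/12

Total count: 6 + 10 + 6 + 12 + 2 + 12 = 48.
Total exposure: 6 days.
By Gamma–Poisson conjugacy, the posterior is Gamma(α + Σx, β + Σt) = Gamma(19 + 48, 6 + 6) = Gamma(67, 12).
Predictive mean over a 5-day window = T·E[λ|data] = 5·67/12 = 335/12.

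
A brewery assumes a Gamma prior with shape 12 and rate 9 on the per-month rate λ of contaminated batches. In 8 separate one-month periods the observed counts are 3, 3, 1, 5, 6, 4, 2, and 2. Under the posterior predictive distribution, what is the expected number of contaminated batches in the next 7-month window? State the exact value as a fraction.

266/17

Total count: 3 + 3 + 1 + 5 + 6 + 4 + 2 + 2 = 26.
Total exposure: 8 months.
Posterior: α' = 12 + 26 = 38, β' = 9 + 8 = 17.
Predictive mean over a 7-month window = T·E[λ|data] = 7·38/17 = 266/17.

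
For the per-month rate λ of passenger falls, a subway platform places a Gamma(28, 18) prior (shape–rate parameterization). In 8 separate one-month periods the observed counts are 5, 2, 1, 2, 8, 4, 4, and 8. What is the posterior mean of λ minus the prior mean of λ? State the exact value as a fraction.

Total count: 5 + 2 + 1 + 2 + 8 + 4 + 4 + 8 = 34.
Total exposure: 8 months.
Posterior: α' = 28 + 34 = 62, β' = 18 + 8 = 26.
Posterior mean = 62/26 = 31/13; prior mean = 28/18 = 14/9. Difference = 31/13 − 14/9 = 97/117.

97/117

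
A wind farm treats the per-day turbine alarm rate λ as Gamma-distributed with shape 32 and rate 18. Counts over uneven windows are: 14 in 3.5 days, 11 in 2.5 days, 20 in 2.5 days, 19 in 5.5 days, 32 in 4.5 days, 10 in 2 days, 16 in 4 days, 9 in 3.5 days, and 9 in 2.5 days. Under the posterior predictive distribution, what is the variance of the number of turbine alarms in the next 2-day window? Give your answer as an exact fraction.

Total count: 14 + 11 + 20 + 19 + 32 + 10 + 16 + 9 + 9 = 140.
Total exposure: 3.5 + 2.5 + 2.5 + 5.5 + 4.5 + 2 + 4 + 3.5 + 2.5 = 30.5 days.
The Gamma prior is conjugate for the Poisson rate, so λ | data ~ Gamma(32+140, 18+30.5) = Gamma(172, 97/2).
The posterior predictive for a window of length T is Negative Binomial with variance T·α'·(β'+T)/β'² = 2·172·(101/2)/(9409/4) = 69488/9409.

69488/9409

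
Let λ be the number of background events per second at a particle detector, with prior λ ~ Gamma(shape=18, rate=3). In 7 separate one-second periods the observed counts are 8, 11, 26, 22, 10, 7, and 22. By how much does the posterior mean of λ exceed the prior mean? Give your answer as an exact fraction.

Total count: 8 + 11 + 26 + 22 + 10 + 7 + 22 = 106.
Total exposure: 7 seconds.
By Gamma–Poisson conjugacy, the posterior is Gamma(α + Σx, β + Σt) = Gamma(18 + 106, 3 + 7) = Gamma(124, 10).
Posterior mean = 124/10 = 62/5; prior mean = 18/3 = 6. Difference = 62/5 − 6 = 32/5.

32/5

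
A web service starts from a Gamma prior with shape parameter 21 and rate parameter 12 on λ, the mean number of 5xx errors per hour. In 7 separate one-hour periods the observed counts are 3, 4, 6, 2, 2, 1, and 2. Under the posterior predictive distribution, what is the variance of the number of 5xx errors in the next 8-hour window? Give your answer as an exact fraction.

8856/361

Total count: 3 + 4 + 6 + 2 + 2 + 1 + 2 = 20.
Total exposure: 7 hours.
The Gamma prior is conjugate for the Poisson rate, so λ | data ~ Gamma(21+20, 12+7) = Gamma(41, 19).
The posterior predictive for a window of length T is Negative Binomial with variance T·α'·(β'+T)/β'² = 8·41·27/361 = 8856/361.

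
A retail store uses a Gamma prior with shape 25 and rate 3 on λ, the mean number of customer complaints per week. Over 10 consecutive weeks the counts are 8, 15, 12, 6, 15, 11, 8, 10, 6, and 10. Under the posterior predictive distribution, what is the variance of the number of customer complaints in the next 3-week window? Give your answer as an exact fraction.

6048/169

Total count: 8 + 15 + 12 + 6 + 15 + 11 + 8 + 10 + 6 + 10 = 101.
Total exposure: 10 weeks.
Gamma(α, β) with Poisson data over total exposure Σt gives posterior Gamma(α+Σx, β+Σt) = Gamma(126, 13).
The posterior predictive for a window of length T is Negative Binomial with variance T·α'·(β'+T)/β'² = 3·126·16/169 = 6048/169.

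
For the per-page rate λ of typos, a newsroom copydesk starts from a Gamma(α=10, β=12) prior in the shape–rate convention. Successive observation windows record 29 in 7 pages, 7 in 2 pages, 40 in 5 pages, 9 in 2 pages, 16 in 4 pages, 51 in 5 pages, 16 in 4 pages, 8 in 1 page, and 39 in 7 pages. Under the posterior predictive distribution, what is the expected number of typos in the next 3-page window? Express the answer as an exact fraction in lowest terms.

675/49

Total count: 29 + 7 + 40 + 9 + 16 + 51 + 16 + 8 + 39 = 215.
Total exposure: 7 + 2 + 5 + 2 + 4 + 5 + 4 + 1 + 7 = 37 pages.
The Gamma prior is conjugate for the Poisson rate, so λ | data ~ Gamma(10+215, 12+37) = Gamma(225, 49).
Predictive mean over a 3-page window = T·E[λ|data] = 3·225/49 = 675/49.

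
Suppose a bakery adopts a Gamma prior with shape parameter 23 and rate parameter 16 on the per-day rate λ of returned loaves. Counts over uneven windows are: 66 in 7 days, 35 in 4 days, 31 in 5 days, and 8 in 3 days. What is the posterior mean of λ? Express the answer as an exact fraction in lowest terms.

163/35

Total count: 66 + 35 + 31 + 8 = 140.
Total exposure: 7 + 4 + 5 + 3 = 19 days.
Posterior: α' = 23 + 140 = 163, β' = 16 + 19 = 35.
Posterior mean = α'/β' = 163/35.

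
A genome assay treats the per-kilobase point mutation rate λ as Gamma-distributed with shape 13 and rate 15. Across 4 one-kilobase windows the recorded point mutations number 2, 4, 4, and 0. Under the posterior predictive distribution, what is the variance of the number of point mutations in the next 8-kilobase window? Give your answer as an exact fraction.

Total count: 2 + 4 + 4 + 0 = 10.
Total exposure: 4 kilobases.
By Gamma–Poisson conjugacy, the posterior is Gamma(α + Σx, β + Σt) = Gamma(13 + 10, 15 + 4) = Gamma(23, 19).
The posterior predictive for a window of length T is Negative Binomial with variance T·α'·(β'+T)/β'² = 8·23·27/361 = 4968/361.

4968/361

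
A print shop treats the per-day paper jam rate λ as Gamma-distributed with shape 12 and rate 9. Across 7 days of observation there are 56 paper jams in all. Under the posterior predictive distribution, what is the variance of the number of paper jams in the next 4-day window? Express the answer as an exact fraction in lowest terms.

85/4

Total count 56 over total exposure 7 days.
Conjugate update: add total count to the shape and total exposure to the rate, giving Gamma(68, 16).
The posterior predictive for a window of length T is Negative Binomial with variance T·α'·(β'+T)/β'² = 4·68·20/256 = 85/4.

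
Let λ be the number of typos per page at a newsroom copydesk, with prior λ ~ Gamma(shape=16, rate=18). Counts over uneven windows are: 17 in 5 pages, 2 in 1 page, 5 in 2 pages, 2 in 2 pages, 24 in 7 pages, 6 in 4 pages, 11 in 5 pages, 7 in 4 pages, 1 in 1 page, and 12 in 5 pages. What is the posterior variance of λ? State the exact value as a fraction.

103/2916

Total count: 17 + 2 + 5 + 2 + 24 + 6 + 11 + 7 + 1 + 12 = 87.
Total exposure: 5 + 1 + 2 + 2 + 7 + 4 + 5 + 4 + 1 + 5 = 36 pages.
By Gamma–Poisson conjugacy, the posterior is Gamma(α + Σx, β + Σt) = Gamma(16 + 87, 18 + 36) = Gamma(103, 54).
Posterior variance = α'/β'² = 103/2916.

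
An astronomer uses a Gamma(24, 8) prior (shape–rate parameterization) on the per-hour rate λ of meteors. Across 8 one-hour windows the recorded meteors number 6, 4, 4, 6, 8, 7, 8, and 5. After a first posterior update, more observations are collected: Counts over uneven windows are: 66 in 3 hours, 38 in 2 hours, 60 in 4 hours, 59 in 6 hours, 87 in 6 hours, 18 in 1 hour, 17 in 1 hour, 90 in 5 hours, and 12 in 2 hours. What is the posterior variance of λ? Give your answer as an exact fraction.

519/2116

Total count: 6 + 4 + 4 + 6 + 8 + 7 + 8 + 5 = 48.
Total exposure: 8 hours.
After the first batch: Gamma(24 + 48, 8 + 8) = Gamma(72, 16).
Total count: 66 + 38 + 60 + 59 + 87 + 18 + 17 + 90 + 12 = 447.
Total exposure: 3 + 2 + 4 + 6 + 6 + 1 + 1 + 5 + 2 = 30 hours.
After the second batch: Gamma(72 + 447, 16 + 30) = Gamma(519, 46).
Posterior variance = α'/β'² = 519/2116.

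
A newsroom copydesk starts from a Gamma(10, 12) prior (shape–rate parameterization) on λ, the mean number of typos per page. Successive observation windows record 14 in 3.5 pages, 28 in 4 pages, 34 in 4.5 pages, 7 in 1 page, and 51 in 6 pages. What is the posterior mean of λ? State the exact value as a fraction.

Total count: 14 + 28 + 34 + 7 + 51 = 134.
Total exposure: 3.5 + 4 + 4.5 + 1 + 6 = 19 pages.
Posterior: α' = 10 + 134 = 144, β' = 12 + 19 = 31.
Posterior mean = α'/β' = 144/31.

144/31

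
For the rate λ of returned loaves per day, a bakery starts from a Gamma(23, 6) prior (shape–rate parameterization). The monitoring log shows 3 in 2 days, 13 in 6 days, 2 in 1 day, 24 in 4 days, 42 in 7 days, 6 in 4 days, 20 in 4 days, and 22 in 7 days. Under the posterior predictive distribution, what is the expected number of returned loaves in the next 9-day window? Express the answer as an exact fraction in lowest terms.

Total count: 3 + 13 + 2 + 24 + 42 + 6 + 20 + 22 = 132.
Total exposure: 2 + 6 + 1 + 4 + 7 + 4 + 4 + 7 = 35 days.
Conjugate update: add total count to the shape and total exposure to the rate, giving Gamma(155, 41).
Predictive mean over a 9-day window = T·E[λ|data] = 9·155/41 = 1395/41.

1395/41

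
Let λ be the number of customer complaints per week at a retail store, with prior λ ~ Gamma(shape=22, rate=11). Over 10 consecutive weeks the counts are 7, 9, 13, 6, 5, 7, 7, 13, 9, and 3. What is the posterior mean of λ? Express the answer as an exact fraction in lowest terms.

Total count: 7 + 9 + 13 + 6 + 5 + 7 + 7 + 13 + 9 + 3 = 79.
Total exposure: 10 weeks.
By Gamma–Poisson conjugacy, the posterior is Gamma(α + Σx, β + Σt) = Gamma(22 + 79, 11 + 10) = Gamma(101, 21).
Posterior mean = α'/β' = 101/21.

101/21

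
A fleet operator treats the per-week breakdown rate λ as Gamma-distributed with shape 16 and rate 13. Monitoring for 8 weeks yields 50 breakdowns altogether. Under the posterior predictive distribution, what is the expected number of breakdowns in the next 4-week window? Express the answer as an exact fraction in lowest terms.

Total count 50 over total exposure 8 weeks.
Gamma(α, β) with Poisson data over total exposure Σt gives posterior Gamma(α+Σx, β+Σt) = Gamma(66, 21).
Predictive mean over a 4-week window = T·E[λ|data] = 4·66/21 = 88/7.

88/7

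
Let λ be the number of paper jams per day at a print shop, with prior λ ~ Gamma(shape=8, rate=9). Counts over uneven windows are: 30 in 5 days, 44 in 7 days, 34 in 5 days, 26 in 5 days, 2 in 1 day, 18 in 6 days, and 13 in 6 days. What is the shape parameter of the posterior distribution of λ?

175

Total count: 30 + 44 + 34 + 26 + 2 + 18 + 13 = 167.
Total exposure: 5 + 7 + 5 + 5 + 1 + 6 + 6 = 35 days.
Gamma(α, β) with Poisson data over total exposure Σt gives posterior Gamma(α+Σx, β+Σt) = Gamma(175, 44).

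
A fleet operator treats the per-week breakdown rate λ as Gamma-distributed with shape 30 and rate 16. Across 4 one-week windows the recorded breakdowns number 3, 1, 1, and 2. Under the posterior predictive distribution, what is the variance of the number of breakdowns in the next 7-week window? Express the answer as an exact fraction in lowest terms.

6993/400

Total count: 3 + 1 + 1 + 2 = 7.
Total exposure: 4 weeks.
Conjugate update: add total count to the shape and total exposure to the rate, giving Gamma(37, 20).
The posterior predictive for a window of length T is Negative Binomial with variance T·α'·(β'+T)/β'² = 7·37·27/400 = 6993/400.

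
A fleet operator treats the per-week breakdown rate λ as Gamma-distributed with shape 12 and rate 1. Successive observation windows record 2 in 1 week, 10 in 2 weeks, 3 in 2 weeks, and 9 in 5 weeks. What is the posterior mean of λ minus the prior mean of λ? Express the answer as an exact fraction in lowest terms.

Total count: 2 + 10 + 3 + 9 = 24.
Total exposure: 1 + 2 + 2 + 5 = 10 weeks.
By Gamma–Poisson conjugacy, the posterior is Gamma(α + Σx, β + Σt) = Gamma(12 + 24, 1 + 10) = Gamma(36, 11).
Posterior mean = 36/11 = 36/11; prior mean = 12/1 = 12. Difference = 36/11 − 12 = -96/11.

-96/11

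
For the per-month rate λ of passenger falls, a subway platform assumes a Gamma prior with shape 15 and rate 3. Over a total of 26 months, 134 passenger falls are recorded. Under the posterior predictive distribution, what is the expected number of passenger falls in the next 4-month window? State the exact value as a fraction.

Total count 134 over total exposure 26 months.
Conjugate update: add total count to the shape and total exposure to the rate, giving Gamma(149, 29).
Predictive mean over a 4-month window = T·E[λ|data] = 4·149/29 = 596/29.

596/29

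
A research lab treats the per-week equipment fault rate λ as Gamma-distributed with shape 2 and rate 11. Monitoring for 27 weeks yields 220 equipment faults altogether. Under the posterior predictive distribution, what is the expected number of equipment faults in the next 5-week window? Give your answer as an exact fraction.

555/19

Total count 220 over total exposure 27 weeks.
Gamma(α, β) with Poisson data over total exposure Σt gives posterior Gamma(α+Σx, β+Σt) = Gamma(222, 38).
Predictive mean over a 5-week window = T·E[λ|data] = 5·222/38 = 555/19.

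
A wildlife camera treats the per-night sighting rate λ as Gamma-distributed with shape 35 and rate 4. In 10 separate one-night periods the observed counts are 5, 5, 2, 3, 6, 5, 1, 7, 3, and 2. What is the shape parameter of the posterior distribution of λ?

Total count: 5 + 5 + 2 + 3 + 6 + 5 + 1 + 7 + 3 + 2 = 39.
Total exposure: 10 nights.
By Gamma–Poisson conjugacy, the posterior is Gamma(α + Σx, β + Σt) = Gamma(35 + 39, 4 + 10) = Gamma(74, 14).

74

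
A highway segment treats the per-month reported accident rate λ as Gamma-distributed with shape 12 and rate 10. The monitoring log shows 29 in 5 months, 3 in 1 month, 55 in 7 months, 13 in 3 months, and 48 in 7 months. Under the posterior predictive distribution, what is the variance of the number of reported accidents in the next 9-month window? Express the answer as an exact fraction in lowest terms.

Total count: 29 + 3 + 55 + 13 + 48 = 148.
Total exposure: 5 + 1 + 7 + 3 + 7 = 23 months.
By Gamma–Poisson conjugacy, the posterior is Gamma(α + Σx, β + Σt) = Gamma(12 + 148, 10 + 23) = Gamma(160, 33).
The posterior predictive for a window of length T is Negative Binomial with variance T·α'·(β'+T)/β'² = 9·160·42/1089 = 6720/121.

6720/121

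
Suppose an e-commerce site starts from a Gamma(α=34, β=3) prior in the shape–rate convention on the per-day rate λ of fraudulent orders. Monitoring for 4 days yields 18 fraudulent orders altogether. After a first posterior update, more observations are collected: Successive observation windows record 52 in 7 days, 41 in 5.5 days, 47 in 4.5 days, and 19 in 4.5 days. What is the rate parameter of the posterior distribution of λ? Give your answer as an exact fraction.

Total count 18 over total exposure 4 days.
After the first batch: Gamma(34 + 18, 3 + 4) = Gamma(52, 7).
Total count: 52 + 41 + 47 + 19 = 159.
Total exposure: 7 + 5.5 + 4.5 + 4.5 = 21.5 days.
After the second batch: Gamma(52 + 159, 7 + 21.5) = Gamma(211, 57/2).

57/2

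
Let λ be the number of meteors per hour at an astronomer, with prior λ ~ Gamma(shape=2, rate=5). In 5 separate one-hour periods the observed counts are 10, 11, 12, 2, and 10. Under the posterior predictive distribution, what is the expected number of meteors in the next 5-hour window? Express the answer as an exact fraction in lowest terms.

47/2

Total count: 10 + 11 + 12 + 2 + 10 = 45.
Total exposure: 5 hours.
Gamma(α, β) with Poisson data over total exposure Σt gives posterior Gamma(α+Σx, β+Σt) = Gamma(47, 10).
Predictive mean over a 5-hour window = T·E[λ|data] = 5·47/10 = 47/2.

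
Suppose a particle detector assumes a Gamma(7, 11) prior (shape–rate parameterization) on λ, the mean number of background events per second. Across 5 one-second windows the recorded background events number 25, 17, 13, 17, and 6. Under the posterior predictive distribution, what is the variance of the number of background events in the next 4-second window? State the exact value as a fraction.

425/16

Total count: 25 + 17 + 13 + 17 + 6 = 78.
Total exposure: 5 seconds.
Gamma(α, β) with Poisson data over total exposure Σt gives posterior Gamma(α+Σx, β+Σt) = Gamma(85, 16).
The posterior predictive for a window of length T is Negative Binomial with variance T·α'·(β'+T)/β'² = 4·85·20/256 = 425/16.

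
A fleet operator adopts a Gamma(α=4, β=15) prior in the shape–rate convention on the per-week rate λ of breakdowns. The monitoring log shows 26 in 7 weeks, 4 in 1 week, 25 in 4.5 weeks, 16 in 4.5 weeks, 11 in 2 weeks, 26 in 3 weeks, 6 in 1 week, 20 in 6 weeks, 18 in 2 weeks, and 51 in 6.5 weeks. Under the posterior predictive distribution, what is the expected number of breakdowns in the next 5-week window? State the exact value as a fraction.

138/7

Total count: 26 + 4 + 25 + 16 + 11 + 26 + 6 + 20 + 18 + 51 = 203.
Total exposure: 7 + 1 + 4.5 + 4.5 + 2 + 3 + 1 + 6 + 2 + 6.5 = 37.5 weeks.
By Gamma–Poisson conjugacy, the posterior is Gamma(α + Σx, β + Σt) = Gamma(4 + 203, 15 + 37.5) = Gamma(207, 105/2).
Predictive mean over a 5-week window = T·E[λ|data] = 5·207/(105/2) = 138/7.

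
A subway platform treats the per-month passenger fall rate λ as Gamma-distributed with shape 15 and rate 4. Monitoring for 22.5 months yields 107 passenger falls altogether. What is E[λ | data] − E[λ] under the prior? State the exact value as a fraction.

181/212

Total count 107 over total exposure 22.5 months.
Posterior: α' = 15 + 107 = 122, β' = 4 + 22.5 = 53/2.
Posterior mean = 122/(53/2) = 244/53; prior mean = 15/4 = 15/4. Difference = 244/53 − 15/4 = 181/212.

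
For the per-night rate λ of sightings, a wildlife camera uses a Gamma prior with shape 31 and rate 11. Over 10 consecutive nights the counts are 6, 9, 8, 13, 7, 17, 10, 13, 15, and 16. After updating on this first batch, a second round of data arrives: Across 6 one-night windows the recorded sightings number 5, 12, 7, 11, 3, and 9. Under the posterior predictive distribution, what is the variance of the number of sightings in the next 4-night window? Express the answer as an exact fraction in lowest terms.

7936/243

Total count: 6 + 9 + 8 + 13 + 7 + 17 + 10 + 13 + 15 + 16 = 114.
Total exposure: 10 nights.
After the first batch: Gamma(31 + 114, 11 + 10) = Gamma(145, 21).
Total count: 5 + 12 + 7 + 11 + 3 + 9 = 47.
Total exposure: 6 nights.
After the second batch: Gamma(145 + 47, 21 + 6) = Gamma(192, 27).
The posterior predictive for a window of length T is Negative Binomial with variance T·α'·(β'+T)/β'² = 4·192·31/729 = 7936/243.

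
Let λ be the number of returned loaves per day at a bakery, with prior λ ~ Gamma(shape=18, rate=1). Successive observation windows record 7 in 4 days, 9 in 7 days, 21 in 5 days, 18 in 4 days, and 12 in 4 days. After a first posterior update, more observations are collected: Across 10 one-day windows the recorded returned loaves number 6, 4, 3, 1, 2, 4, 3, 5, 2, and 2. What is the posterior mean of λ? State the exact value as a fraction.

Total count: 7 + 9 + 21 + 18 + 12 = 67.
Total exposure: 4 + 7 + 5 + 4 + 4 = 24 days.
After the first batch: Gamma(18 + 67, 1 + 24) = Gamma(85, 25).
Total count: 6 + 4 + 3 + 1 + 2 + 4 + 3 + 5 + 2 + 2 = 32.
Total exposure: 10 days.
After the second batch: Gamma(85 + 32, 25 + 10) = Gamma(117, 35).
Posterior mean = α'/β' = 117/35.

117/35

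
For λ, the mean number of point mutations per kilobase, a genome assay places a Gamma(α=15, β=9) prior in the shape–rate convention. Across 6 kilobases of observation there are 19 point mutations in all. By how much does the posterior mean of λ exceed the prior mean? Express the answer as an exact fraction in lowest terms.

Total count 19 over total exposure 6 kilobases.
Posterior: α' = 15 + 19 = 34, β' = 9 + 6 = 15.
Posterior mean = 34/15 = 34/15; prior mean = 15/9 = 5/3. Difference = 34/15 − 5/3 = 3/5.

3/5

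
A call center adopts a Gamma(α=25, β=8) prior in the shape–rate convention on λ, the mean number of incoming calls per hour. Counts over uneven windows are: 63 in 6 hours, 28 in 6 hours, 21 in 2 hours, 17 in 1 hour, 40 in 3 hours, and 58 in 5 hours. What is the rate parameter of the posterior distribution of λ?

31

Total count: 63 + 28 + 21 + 17 + 40 + 58 = 227.
Total exposure: 6 + 6 + 2 + 1 + 3 + 5 = 23 hours.
The Gamma prior is conjugate for the Poisson rate, so λ | data ~ Gamma(25+227, 8+23) = Gamma(252, 31).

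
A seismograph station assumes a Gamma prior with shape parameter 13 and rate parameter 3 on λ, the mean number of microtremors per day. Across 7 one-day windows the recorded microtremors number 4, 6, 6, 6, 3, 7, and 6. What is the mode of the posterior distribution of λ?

Total count: 4 + 6 + 6 + 6 + 3 + 7 + 6 = 38.
Total exposure: 7 days.
Conjugate update: add total count to the shape and total exposure to the rate, giving Gamma(51, 10).
Posterior mode = (α'−1)/β' = 50/10 = 5.

5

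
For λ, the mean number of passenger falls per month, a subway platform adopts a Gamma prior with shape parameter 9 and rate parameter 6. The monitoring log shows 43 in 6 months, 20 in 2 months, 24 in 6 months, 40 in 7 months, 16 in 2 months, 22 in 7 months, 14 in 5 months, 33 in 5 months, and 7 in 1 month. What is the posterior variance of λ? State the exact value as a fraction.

228/2209

Total count: 43 + 20 + 24 + 40 + 16 + 22 + 14 + 33 + 7 = 219.
Total exposure: 6 + 2 + 6 + 7 + 2 + 7 + 5 + 5 + 1 = 41 months.
Conjugate update: add total count to the shape and total exposure to the rate, giving Gamma(228, 47).
Posterior variance = α'/β'² = 228/2209.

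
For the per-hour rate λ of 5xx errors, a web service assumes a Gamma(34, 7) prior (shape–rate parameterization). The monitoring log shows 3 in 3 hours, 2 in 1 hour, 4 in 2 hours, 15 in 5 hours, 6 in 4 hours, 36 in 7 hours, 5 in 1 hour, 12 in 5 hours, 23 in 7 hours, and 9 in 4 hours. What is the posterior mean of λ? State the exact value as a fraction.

Total count: 3 + 2 + 4 + 15 + 6 + 36 + 5 + 12 + 23 + 9 = 115.
Total exposure: 3 + 1 + 2 + 5 + 4 + 7 + 1 + 5 + 7 + 4 = 39 hours.
Conjugate update: add total count to the shape and total exposure to the rate, giving Gamma(149, 46).
Posterior mean = α'/β' = 149/46.

149/46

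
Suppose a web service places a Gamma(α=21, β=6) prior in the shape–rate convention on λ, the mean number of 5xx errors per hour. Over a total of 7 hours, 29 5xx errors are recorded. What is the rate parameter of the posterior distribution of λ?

Total count 29 over total exposure 7 hours.
Gamma(α, β) with Poisson data over total exposure Σt gives posterior Gamma(α+Σx, β+Σt) = Gamma(50, 13).

13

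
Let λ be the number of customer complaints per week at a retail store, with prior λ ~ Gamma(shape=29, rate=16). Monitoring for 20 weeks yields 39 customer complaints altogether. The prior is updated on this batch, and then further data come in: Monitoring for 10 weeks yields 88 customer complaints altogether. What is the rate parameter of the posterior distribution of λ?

46

Total count 39 over total exposure 20 weeks.
After the first batch: Gamma(29 + 39, 16 + 20) = Gamma(68, 36).
Total count 88 over total exposure 10 weeks.
After the second batch: Gamma(68 + 88, 36 + 10) = Gamma(156, 46).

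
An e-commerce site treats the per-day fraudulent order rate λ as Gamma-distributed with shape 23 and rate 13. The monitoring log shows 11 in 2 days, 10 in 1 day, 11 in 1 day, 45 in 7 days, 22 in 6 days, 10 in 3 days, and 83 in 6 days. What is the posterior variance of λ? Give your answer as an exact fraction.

215/1521

Total count: 11 + 10 + 11 + 45 + 22 + 10 + 83 = 192.
Total exposure: 2 + 1 + 1 + 7 + 6 + 3 + 6 = 26 days.
Conjugate update: add total count to the shape and total exposure to the rate, giving Gamma(215, 39).
Posterior variance = α'/β'² = 215/1521.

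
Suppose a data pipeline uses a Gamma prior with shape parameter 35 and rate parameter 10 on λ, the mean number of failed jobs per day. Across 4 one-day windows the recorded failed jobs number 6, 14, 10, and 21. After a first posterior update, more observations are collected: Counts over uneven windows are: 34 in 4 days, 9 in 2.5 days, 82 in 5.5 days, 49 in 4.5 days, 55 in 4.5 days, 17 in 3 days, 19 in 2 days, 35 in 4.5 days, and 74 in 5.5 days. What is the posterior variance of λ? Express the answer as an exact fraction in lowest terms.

23/125

Total count: 6 + 14 + 10 + 21 = 51.
Total exposure: 4 days.
After the first batch: Gamma(35 + 51, 10 + 4) = Gamma(86, 14).
Total count: 34 + 9 + 82 + 49 + 55 + 17 + 19 + 35 + 74 = 374.
Total exposure: 4 + 2.5 + 5.5 + 4.5 + 4.5 + 3 + 2 + 4.5 + 5.5 = 36 days.
After the second batch: Gamma(86 + 374, 14 + 36) = Gamma(460, 50).
Posterior variance = α'/β'² = 460/2500 = 23/125.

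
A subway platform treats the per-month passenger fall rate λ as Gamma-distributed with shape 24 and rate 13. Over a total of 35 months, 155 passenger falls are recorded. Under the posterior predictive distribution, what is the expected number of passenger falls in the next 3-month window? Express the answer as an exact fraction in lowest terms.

Total count 155 over total exposure 35 months.
The Gamma prior is conjugate for the Poisson rate, so λ | data ~ Gamma(24+155, 13+35) = Gamma(179, 48).
Predictive mean over a 3-month window = T·E[λ|data] = 3·179/48 = 179/16.

179/16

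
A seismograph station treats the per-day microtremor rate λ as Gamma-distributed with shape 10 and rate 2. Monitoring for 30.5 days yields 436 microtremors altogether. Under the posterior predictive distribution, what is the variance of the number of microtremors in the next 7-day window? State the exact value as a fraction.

Total count 436 over total exposure 30.5 days.
Conjugate update: add total count to the shape and total exposure to the rate, giving Gamma(446, 65/2).
The posterior predictive for a window of length T is Negative Binomial with variance T·α'·(β'+T)/β'² = 7·446·(79/2)/(4225/4) = 493276/4225.

493276/4225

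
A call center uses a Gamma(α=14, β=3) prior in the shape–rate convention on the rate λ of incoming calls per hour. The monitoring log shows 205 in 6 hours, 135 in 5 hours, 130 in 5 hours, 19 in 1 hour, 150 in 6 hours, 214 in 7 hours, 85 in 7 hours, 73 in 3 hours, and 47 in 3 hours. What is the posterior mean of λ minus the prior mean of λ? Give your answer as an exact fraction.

1286/69

Total count: 205 + 135 + 130 + 19 + 150 + 214 + 85 + 73 + 47 = 1058.
Total exposure: 6 + 5 + 5 + 1 + 6 + 7 + 7 + 3 + 3 = 43 hours.
Conjugate update: add total count to the shape and total exposure to the rate, giving Gamma(1072, 46).
Posterior mean = 1072/46 = 536/23; prior mean = 14/3 = 14/3. Difference = 536/23 − 14/3 = 1286/69.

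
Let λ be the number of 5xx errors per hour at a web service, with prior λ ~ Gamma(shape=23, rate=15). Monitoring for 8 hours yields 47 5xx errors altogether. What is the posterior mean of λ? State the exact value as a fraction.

Total count 47 over total exposure 8 hours.
The Gamma prior is conjugate for the Poisson rate, so λ | data ~ Gamma(23+47, 15+8) = Gamma(70, 23).
Posterior mean = α'/β' = 70/23.

70/23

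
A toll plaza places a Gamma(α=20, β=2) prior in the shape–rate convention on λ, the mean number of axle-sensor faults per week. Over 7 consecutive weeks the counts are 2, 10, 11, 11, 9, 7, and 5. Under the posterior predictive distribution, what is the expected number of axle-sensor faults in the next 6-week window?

Total count: 2 + 10 + 11 + 11 + 9 + 7 + 5 = 55.
Total exposure: 7 weeks.
By Gamma–Poisson conjugacy, the posterior is Gamma(α + Σx, β + Σt) = Gamma(20 + 55, 2 + 7) = Gamma(75, 9).
Predictive mean over a 6-week window = T·E[λ|data] = 6·75/9 = 50.

50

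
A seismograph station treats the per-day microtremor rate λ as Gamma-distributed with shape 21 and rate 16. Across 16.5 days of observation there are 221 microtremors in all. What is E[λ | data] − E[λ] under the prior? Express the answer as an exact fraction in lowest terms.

6379/1040

Total count 221 over total exposure 16.5 days.
Posterior: α' = 21 + 221 = 242, β' = 16 + 16.5 = 65/2.
Posterior mean = 242/(65/2) = 484/65; prior mean = 21/16 = 21/16. Difference = 484/65 − 21/16 = 6379/1040.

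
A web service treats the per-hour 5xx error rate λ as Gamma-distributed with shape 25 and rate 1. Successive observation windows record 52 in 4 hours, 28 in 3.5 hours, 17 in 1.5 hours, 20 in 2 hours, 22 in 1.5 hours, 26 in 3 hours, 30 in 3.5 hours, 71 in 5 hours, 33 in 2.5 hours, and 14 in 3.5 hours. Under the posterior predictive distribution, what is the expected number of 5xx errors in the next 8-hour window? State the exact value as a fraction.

Total count: 52 + 28 + 17 + 20 + 22 + 26 + 30 + 71 + 33 + 14 = 313.
Total exposure: 4 + 3.5 + 1.5 + 2 + 1.5 + 3 + 3.5 + 5 + 2.5 + 3.5 = 30 hours.
By Gamma–Poisson conjugacy, the posterior is Gamma(α + Σx, β + Σt) = Gamma(25 + 313, 1 + 30) = Gamma(338, 31).
Predictive mean over an 8-hour window = T·E[λ|data] = 8·338/31 = 2704/31.

2704/31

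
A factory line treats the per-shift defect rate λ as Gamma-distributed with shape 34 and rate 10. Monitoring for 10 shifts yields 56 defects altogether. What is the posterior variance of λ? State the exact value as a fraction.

Total count 56 over total exposure 10 shifts.
Conjugate update: add total count to the shape and total exposure to the rate, giving Gamma(90, 20).
Posterior variance = α'/β'² = 90/400 = 9/40.

9/40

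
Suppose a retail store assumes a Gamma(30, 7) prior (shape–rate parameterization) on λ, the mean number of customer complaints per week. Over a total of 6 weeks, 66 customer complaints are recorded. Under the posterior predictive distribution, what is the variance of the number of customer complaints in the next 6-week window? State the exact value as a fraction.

Total count 66 over total exposure 6 weeks.
The Gamma prior is conjugate for the Poisson rate, so λ | data ~ Gamma(30+66, 7+6) = Gamma(96, 13).
The posterior predictive for a window of length T is Negative Binomial with variance T·α'·(β'+T)/β'² = 6·96·19/169 = 10944/169.

10944/169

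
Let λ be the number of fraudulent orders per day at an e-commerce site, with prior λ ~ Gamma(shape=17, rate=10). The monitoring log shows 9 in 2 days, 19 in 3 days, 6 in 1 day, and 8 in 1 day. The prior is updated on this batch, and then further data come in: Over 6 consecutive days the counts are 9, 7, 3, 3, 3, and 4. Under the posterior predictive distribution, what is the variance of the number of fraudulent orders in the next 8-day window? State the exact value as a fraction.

21824/529

Total count: 9 + 19 + 6 + 8 = 42.
Total exposure: 2 + 3 + 1 + 1 = 7 days.
After the first batch: Gamma(17 + 42, 10 + 7) = Gamma(59, 17).
Total count: 9 + 7 + 3 + 3 + 3 + 4 = 29.
Total exposure: 6 days.
After the second batch: Gamma(59 + 29, 17 + 6) = Gamma(88, 23).
The posterior predictive for a window of length T is Negative Binomial with variance T·α'·(β'+T)/β'² = 8·88·31/529 = 21824/529.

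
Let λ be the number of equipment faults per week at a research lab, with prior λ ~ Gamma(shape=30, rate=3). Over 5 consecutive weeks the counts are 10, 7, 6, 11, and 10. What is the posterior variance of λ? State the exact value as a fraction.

37/32

Total count: 10 + 7 + 6 + 11 + 10 = 44.
Total exposure: 5 weeks.
By Gamma–Poisson conjugacy, the posterior is Gamma(α + Σx, β + Σt) = Gamma(30 + 44, 3 + 5) = Gamma(74, 8).
Posterior variance = α'/β'² = 74/64 = 37/32.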